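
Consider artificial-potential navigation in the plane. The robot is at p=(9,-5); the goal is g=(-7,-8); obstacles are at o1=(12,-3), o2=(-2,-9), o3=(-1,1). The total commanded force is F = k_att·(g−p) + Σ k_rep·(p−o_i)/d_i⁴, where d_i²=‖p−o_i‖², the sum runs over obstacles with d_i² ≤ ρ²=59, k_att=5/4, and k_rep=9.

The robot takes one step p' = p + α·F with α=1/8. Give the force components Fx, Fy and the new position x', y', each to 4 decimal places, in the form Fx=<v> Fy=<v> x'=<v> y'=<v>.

Fx=-20.1598 Fy=-3.8565 x'=6.4800 y'=-5.4821

F_att = 5/4·(g−p) = 5/4·(-16,-3) = (-20.0000,-3.7500)
o1: d²=13 ≤ ρ²=59; F_rep = 9·(-3,-2)/13² = (-0.1598,-0.1065)
o2: d²=137 > ρ²=59 → inactive
o3: d²=136 > ρ²=59 → inactive
F = F_att + ΣF_rep = (-20.1598,-3.8565)
p' = p + 1/8·F = (6.4800,-5.4821)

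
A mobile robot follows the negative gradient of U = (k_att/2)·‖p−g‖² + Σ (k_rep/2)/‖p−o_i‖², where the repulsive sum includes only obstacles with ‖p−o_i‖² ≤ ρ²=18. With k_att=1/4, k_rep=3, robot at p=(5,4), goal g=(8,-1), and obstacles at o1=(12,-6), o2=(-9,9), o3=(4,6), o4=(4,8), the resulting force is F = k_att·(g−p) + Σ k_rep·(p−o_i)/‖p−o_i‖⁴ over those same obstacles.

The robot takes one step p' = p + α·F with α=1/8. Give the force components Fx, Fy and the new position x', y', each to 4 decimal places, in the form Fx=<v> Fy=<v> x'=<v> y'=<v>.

F_att = 1/4·(g−p) = 1/4·(3,-5) = (0.7500,-1.2500)
o1: d²=149 > ρ²=18 → inactive
o2: d²=221 > ρ²=18 → inactive
o3: d²=5 ≤ ρ²=18; F_rep = 3·(1,-2)/5² = (0.1200,-0.2400)
o4: d²=17 ≤ ρ²=18; F_rep = 3·(1,-4)/17² = (0.0104,-0.0415)
F = F_att + ΣF_rep = (0.8804,-1.5315)
p' = p + 1/8·F = (5.1100,3.8086)

Fx=0.8804 Fy=-1.5315 x'=5.1100 y'=3.8086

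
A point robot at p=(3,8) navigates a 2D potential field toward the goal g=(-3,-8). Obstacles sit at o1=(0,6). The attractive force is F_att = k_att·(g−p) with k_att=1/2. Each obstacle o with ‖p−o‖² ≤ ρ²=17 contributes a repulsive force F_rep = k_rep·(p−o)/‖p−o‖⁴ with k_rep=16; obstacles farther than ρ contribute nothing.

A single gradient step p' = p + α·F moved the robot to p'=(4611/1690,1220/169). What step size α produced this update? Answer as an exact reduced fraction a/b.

F_att = 1/2·(g−p) = 1/2·(-6,-16) = (-3.0000,-8.0000)
o1: d²=13 ≤ ρ²=17; F_rep = 16·(3,2)/13² = (0.2840,0.1893)
F = F_att + ΣF_rep = (-2.7160,-7.8107)
Δp = p'−p = (-0.2716,-0.7811); α = Δx/Fx = (-459/1690) / (-459/169) = 1/10
check: Δy/Fy = (-132/169) / (-1320/169) = 1/10 ✓

α = 1/10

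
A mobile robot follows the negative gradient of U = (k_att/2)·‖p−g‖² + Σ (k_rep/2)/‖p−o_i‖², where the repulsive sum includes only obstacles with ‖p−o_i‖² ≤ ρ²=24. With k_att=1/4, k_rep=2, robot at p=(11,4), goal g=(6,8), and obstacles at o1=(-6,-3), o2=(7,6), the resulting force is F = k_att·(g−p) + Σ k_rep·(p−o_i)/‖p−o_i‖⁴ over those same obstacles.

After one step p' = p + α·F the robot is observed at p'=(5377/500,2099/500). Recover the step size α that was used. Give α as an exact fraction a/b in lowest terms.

α = 1/5

F_att = 1/4·(g−p) = 1/4·(-5,4) = (-1.2500,1.0000)
o1: d²=338 > ρ²=24 → inactive
o2: d²=20 ≤ ρ²=24; F_rep = 2·(4,-2)/20² = (0.0200,-0.0100)
F = F_att + ΣF_rep = (-1.2300,0.9900)
Δp = p'−p = (-0.2460,0.1980); α = Δx/Fx = (-123/500) / (-123/100) = 1/5
check: Δy/Fy = (99/500) / (99/100) = 1/5 ✓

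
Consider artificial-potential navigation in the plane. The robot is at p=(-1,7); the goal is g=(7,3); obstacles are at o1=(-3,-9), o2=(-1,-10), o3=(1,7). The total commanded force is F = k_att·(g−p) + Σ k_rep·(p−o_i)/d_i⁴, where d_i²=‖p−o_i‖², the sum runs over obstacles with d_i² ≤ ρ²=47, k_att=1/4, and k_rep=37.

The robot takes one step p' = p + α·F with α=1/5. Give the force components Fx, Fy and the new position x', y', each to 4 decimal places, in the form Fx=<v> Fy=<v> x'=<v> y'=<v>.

Fx=-2.6250 Fy=-1.0000 x'=-1.5250 y'=6.8000

F_att = 1/4·(g−p) = 1/4·(8,-4) = (2.0000,-1.0000)
o1: d²=260 > ρ²=47 → inactive
o2: d²=289 > ρ²=47 → inactive
o3: d²=4 ≤ ρ²=47; F_rep = 37·(-2,0)/4² = (-4.6250,0.0000)
F = F_att + ΣF_rep = (-2.6250,-1.0000)
p' = p + 1/5·F = (-1.5250,6.8000)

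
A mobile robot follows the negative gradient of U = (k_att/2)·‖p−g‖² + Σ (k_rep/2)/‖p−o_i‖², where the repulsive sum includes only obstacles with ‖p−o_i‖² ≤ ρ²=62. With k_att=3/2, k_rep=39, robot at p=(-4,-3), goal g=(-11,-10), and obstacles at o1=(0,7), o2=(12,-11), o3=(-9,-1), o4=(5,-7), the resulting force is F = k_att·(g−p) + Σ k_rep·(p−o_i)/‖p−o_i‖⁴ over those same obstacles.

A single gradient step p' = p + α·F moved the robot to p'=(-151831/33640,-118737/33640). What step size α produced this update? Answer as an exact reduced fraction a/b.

α = 1/20

F_att = 3/2·(g−p) = 3/2·(-7,-7) = (-10.5000,-10.5000)
o1: d²=116 > ρ²=62 → inactive
o2: d²=320 > ρ²=62 → inactive
o3: d²=29 ≤ ρ²=62; F_rep = 39·(5,-2)/29² = (0.2319,-0.0927)
o4: d²=97 > ρ²=62 → inactive
F = F_att + ΣF_rep = (-10.2681,-10.5927)
Δp = p'−p = (-0.5134,-0.5296); α = Δx/Fx = (-17271/33640) / (-17271/1682) = 1/20
check: Δy/Fy = (-17817/33640) / (-17817/1682) = 1/20 ✓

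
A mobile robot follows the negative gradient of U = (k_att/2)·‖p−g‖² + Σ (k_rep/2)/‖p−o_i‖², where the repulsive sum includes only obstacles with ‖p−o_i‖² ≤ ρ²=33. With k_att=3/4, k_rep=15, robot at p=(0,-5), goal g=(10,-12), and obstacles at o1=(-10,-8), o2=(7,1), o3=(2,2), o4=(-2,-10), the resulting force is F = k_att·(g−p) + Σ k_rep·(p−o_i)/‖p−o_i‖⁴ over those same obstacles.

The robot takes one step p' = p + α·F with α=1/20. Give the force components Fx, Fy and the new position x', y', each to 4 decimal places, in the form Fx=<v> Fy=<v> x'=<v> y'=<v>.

F_att = 3/4·(g−p) = 3/4·(10,-7) = (7.5000,-5.2500)
o1: d²=109 > ρ²=33 → inactive
o2: d²=85 > ρ²=33 → inactive
o3: d²=53 > ρ²=33 → inactive
o4: d²=29 ≤ ρ²=33; F_rep = 15·(2,5)/29² = (0.0357,0.0892)
F = F_att + ΣF_rep = (7.5357,-5.1608)
p' = p + 1/20·F = (0.3768,-5.2580)

Fx=7.5357 Fy=-5.1608 x'=0.3768 y'=-5.2580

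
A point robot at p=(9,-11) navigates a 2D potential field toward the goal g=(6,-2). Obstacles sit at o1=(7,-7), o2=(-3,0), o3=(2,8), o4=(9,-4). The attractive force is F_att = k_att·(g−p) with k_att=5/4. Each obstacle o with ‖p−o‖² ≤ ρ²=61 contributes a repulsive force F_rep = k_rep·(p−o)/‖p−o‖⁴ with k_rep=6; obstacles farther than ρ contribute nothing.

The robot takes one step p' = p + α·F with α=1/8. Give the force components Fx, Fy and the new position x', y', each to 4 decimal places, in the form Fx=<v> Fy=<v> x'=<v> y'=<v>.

F_att = 5/4·(g−p) = 5/4·(-3,9) = (-3.7500,11.2500)
o1: d²=20 ≤ ρ²=61; F_rep = 6·(2,-4)/20² = (0.0300,-0.0600)
o2: d²=265 > ρ²=61 → inactive
o3: d²=410 > ρ²=61 → inactive
o4: d²=49 ≤ ρ²=61; F_rep = 6·(0,-7)/49² = (0.0000,-0.0175)
F = F_att + ΣF_rep = (-3.7200,11.1725)
p' = p + 1/8·F = (8.5350,-9.6034)

Fx=-3.7200 Fy=11.1725 x'=8.5350 y'=-9.6034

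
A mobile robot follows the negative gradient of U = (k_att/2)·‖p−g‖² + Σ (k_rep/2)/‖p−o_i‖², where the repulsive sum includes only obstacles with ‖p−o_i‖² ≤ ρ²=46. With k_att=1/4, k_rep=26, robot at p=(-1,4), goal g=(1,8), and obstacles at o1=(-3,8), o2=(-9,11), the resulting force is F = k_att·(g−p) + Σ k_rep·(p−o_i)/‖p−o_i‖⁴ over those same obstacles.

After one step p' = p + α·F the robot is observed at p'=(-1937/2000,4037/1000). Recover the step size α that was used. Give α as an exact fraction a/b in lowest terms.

F_att = 1/4·(g−p) = 1/4·(2,4) = (0.5000,1.0000)
o1: d²=20 ≤ ρ²=46; F_rep = 26·(2,-4)/20² = (0.1300,-0.2600)
o2: d²=113 > ρ²=46 → inactive
F = F_att + ΣF_rep = (0.6300,0.7400)
Δp = p'−p = (0.0315,0.0370); α = Δx/Fx = (63/2000) / (63/100) = 1/20
check: Δy/Fy = (37/1000) / (37/50) = 1/20 ✓

α = 1/20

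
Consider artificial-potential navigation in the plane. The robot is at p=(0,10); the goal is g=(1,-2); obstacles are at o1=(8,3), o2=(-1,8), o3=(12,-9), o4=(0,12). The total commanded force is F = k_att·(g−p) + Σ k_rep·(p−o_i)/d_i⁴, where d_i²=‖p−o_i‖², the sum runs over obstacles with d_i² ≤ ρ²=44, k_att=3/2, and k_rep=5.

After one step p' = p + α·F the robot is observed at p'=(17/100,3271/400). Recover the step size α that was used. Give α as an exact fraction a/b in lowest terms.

α = 1/10

F_att = 3/2·(g−p) = 3/2·(1,-12) = (1.5000,-18.0000)
o1: d²=113 > ρ²=44 → inactive
o2: d²=5 ≤ ρ²=44; F_rep = 5·(1,2)/5² = (0.2000,0.4000)
o3: d²=505 > ρ²=44 → inactive
o4: d²=4 ≤ ρ²=44; F_rep = 5·(0,-2)/4² = (0.0000,-0.6250)
F = F_att + ΣF_rep = (1.7000,-18.2250)
Δp = p'−p = (0.1700,-1.8225); α = Δx/Fx = (17/100) / (17/10) = 1/10
check: Δy/Fy = (-729/400) / (-729/40) = 1/10 ✓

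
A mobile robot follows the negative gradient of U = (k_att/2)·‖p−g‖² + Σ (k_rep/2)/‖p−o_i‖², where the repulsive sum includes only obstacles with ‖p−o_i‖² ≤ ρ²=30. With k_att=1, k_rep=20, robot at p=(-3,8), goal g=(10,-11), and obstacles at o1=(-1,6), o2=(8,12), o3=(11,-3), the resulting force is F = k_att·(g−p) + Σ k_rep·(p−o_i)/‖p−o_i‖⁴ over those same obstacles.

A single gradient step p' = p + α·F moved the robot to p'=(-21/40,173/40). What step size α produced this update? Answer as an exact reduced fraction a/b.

α = 1/5

F_att = 1·(g−p) = 1·(13,-19) = (13.0000,-19.0000)
o1: d²=8 ≤ ρ²=30; F_rep = 20·(-2,2)/8² = (-0.6250,0.6250)
o2: d²=137 > ρ²=30 → inactive
o3: d²=317 > ρ²=30 → inactive
F = F_att + ΣF_rep = (12.3750,-18.3750)
Δp = p'−p = (2.4750,-3.6750); α = Δx/Fx = (99/40) / (99/8) = 1/5
check: Δy/Fy = (-147/40) / (-147/8) = 1/5 ✓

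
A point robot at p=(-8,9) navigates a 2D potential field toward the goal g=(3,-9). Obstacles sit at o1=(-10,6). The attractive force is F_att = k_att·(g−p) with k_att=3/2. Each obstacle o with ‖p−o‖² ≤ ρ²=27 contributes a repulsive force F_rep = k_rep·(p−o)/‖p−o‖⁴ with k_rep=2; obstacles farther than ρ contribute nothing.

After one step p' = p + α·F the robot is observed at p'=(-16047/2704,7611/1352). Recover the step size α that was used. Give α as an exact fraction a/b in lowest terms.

α = 1/8

F_att = 3/2·(g−p) = 3/2·(11,-18) = (16.5000,-27.0000)
o1: d²=13 ≤ ρ²=27; F_rep = 2·(2,3)/13² = (0.0237,0.0355)
F = F_att + ΣF_rep = (16.5237,-26.9645)
Δp = p'−p = (2.0655,-3.3706); α = Δx/Fx = (5585/2704) / (5585/338) = 1/8
check: Δy/Fy = (-4557/1352) / (-4557/169) = 1/8 ✓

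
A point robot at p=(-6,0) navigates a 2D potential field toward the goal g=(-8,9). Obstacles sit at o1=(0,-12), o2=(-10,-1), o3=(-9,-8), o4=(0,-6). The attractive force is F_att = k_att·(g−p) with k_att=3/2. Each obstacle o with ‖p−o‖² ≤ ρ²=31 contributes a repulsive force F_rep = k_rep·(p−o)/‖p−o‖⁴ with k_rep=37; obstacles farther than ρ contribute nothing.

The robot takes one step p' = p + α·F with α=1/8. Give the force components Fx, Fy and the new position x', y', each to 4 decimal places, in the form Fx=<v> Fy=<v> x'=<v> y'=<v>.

Fx=-2.4879 Fy=13.6280 x'=-6.3110 y'=1.7035

F_att = 3/2·(g−p) = 3/2·(-2,9) = (-3.0000,13.5000)
o1: d²=180 > ρ²=31 → inactive
o2: d²=17 ≤ ρ²=31; F_rep = 37·(4,1)/17² = (0.5121,0.1280)
o3: d²=73 > ρ²=31 → inactive
o4: d²=72 > ρ²=31 → inactive
F = F_att + ΣF_rep = (-2.4879,13.6280)
p' = p + 1/8·F = (-6.3110,1.7035)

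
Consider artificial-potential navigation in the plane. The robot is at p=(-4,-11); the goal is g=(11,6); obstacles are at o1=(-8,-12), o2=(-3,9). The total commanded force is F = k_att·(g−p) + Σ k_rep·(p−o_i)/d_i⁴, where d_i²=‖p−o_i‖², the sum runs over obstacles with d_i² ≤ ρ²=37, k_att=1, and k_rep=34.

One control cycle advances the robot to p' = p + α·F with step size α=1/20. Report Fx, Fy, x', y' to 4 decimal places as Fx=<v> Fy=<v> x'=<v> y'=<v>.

Fx=15.4706 Fy=17.1176 x'=-3.2265 y'=-10.1441

F_att = 1·(g−p) = 1·(15,17) = (15.0000,17.0000)
o1: d²=17 ≤ ρ²=37; F_rep = 34·(4,1)/17² = (0.4706,0.1176)
o2: d²=401 > ρ²=37 → inactive
F = F_att + ΣF_rep = (15.4706,17.1176)
p' = p + 1/20·F = (-3.2265,-10.1441)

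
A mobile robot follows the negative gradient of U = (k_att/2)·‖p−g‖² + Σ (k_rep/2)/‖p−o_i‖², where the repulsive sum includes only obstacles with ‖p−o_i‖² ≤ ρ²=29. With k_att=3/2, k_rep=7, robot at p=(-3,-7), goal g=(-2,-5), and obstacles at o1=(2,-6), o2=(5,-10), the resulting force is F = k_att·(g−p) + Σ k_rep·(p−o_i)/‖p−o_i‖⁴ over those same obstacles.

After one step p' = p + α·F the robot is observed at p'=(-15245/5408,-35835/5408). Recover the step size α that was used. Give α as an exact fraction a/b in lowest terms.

α = 1/8

F_att = 3/2·(g−p) = 3/2·(1,2) = (1.5000,3.0000)
o1: d²=26 ≤ ρ²=29; F_rep = 7·(-5,-1)/26² = (-0.0518,-0.0104)
o2: d²=73 > ρ²=29 → inactive
F = F_att + ΣF_rep = (1.4482,2.9896)
Δp = p'−p = (0.1810,0.3737); α = Δx/Fx = (979/5408) / (979/676) = 1/8
check: Δy/Fy = (2021/5408) / (2021/676) = 1/8 ✓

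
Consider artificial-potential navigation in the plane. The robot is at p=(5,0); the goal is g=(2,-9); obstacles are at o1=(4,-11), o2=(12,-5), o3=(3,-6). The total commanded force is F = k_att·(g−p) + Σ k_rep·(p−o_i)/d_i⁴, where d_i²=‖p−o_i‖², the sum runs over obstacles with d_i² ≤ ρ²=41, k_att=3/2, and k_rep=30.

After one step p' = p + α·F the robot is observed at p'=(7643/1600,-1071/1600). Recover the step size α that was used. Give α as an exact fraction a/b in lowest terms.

F_att = 3/2·(g−p) = 3/2·(-3,-9) = (-4.5000,-13.5000)
o1: d²=122 > ρ²=41 → inactive
o2: d²=74 > ρ²=41 → inactive
o3: d²=40 ≤ ρ²=41; F_rep = 30·(2,6)/40² = (0.0375,0.1125)
F = F_att + ΣF_rep = (-4.4625,-13.3875)
Δp = p'−p = (-0.2231,-0.6694); α = Δx/Fx = (-357/1600) / (-357/80) = 1/20
check: Δy/Fy = (-1071/1600) / (-1071/80) = 1/20 ✓

α = 1/20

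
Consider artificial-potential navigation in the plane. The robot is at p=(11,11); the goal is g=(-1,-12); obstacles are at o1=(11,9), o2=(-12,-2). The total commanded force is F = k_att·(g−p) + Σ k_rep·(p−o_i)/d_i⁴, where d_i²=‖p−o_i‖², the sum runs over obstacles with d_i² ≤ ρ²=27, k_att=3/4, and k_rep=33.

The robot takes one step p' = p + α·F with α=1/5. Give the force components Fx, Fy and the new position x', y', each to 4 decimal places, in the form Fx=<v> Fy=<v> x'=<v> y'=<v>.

F_att = 3/4·(g−p) = 3/4·(-12,-23) = (-9.0000,-17.2500)
o1: d²=4 ≤ ρ²=27; F_rep = 33·(0,2)/4² = (0.0000,4.1250)
o2: d²=698 > ρ²=27 → inactive
F = F_att + ΣF_rep = (-9.0000,-13.1250)
p' = p + 1/5·F = (9.2000,8.3750)

Fx=-9.0000 Fy=-13.1250 x'=9.2000 y'=8.3750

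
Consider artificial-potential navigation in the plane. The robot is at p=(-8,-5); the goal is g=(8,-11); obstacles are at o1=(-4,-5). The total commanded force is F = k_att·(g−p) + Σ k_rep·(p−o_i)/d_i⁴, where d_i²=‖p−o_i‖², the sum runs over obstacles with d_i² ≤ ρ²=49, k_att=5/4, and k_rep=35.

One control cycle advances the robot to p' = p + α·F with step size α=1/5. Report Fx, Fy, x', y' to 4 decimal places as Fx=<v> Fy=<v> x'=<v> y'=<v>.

F_att = 5/4·(g−p) = 5/4·(16,-6) = (20.0000,-7.5000)
o1: d²=16 ≤ ρ²=49; F_rep = 35·(-4,0)/16² = (-0.5469,0.0000)
F = F_att + ΣF_rep = (19.4531,-7.5000)
p' = p + 1/5·F = (-4.1094,-6.5000)

Fx=19.4531 Fy=-7.5000 x'=-4.1094 y'=-6.5000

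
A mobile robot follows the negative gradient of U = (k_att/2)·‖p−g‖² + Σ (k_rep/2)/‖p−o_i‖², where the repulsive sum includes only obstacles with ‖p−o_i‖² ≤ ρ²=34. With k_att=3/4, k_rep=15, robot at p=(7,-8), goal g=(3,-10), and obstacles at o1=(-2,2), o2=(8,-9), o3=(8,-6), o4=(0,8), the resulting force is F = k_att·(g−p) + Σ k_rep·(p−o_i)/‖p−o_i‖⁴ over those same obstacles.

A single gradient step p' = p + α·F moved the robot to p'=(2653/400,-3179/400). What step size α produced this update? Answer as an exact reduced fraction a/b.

F_att = 3/4·(g−p) = 3/4·(-4,-2) = (-3.0000,-1.5000)
o1: d²=181 > ρ²=34 → inactive
o2: d²=2 ≤ ρ²=34; F_rep = 15·(-1,1)/2² = (-3.7500,3.7500)
o3: d²=5 ≤ ρ²=34; F_rep = 15·(-1,-2)/5² = (-0.6000,-1.2000)
o4: d²=305 > ρ²=34 → inactive
F = F_att + ΣF_rep = (-7.3500,1.0500)
Δp = p'−p = (-0.3675,0.0525); α = Δx/Fx = (-147/400) / (-147/20) = 1/20
check: Δy/Fy = (21/400) / (21/20) = 1/20 ✓

α = 1/20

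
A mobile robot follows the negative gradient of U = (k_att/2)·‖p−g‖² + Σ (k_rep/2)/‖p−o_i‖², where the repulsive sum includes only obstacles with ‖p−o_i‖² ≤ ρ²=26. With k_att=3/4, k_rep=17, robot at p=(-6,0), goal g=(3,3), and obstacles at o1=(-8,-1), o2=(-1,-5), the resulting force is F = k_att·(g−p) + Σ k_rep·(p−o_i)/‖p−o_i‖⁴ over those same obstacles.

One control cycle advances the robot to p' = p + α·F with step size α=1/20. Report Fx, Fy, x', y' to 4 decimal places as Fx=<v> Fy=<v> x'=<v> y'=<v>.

F_att = 3/4·(g−p) = 3/4·(9,3) = (6.7500,2.2500)
o1: d²=5 ≤ ρ²=26; F_rep = 17·(2,1)/5² = (1.3600,0.6800)
o2: d²=50 > ρ²=26 → inactive
F = F_att + ΣF_rep = (8.1100,2.9300)
p' = p + 1/20·F = (-5.5945,0.1465)

Fx=8.1100 Fy=2.9300 x'=-5.5945 y'=0.1465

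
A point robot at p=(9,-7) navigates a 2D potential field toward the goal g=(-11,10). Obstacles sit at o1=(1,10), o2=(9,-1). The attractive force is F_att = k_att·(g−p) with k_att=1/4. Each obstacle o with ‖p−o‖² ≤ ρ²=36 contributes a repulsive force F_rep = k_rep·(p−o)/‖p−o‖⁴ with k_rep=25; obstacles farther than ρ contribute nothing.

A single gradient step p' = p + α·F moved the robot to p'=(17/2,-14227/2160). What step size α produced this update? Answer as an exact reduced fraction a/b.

α = 1/10

F_att = 1/4·(g−p) = 1/4·(-20,17) = (-5.0000,4.2500)
o1: d²=353 > ρ²=36 → inactive
o2: d²=36 ≤ ρ²=36; F_rep = 25·(0,-6)/36² = (0.0000,-0.1157)
F = F_att + ΣF_rep = (-5.0000,4.1343)
Δp = p'−p = (-0.5000,0.4134); α = Δx/Fx = (-1/2) / (-5) = 1/10
check: Δy/Fy = (893/2160) / (893/216) = 1/10 ✓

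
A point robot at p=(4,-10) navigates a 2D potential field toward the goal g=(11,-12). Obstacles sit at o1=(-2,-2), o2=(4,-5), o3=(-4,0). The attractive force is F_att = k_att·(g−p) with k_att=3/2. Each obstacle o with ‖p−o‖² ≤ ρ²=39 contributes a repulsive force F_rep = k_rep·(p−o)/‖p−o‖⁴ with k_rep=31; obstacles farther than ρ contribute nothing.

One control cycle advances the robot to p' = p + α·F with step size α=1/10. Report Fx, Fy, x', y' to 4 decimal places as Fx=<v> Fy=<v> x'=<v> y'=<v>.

F_att = 3/2·(g−p) = 3/2·(7,-2) = (10.5000,-3.0000)
o1: d²=100 > ρ²=39 → inactive
o2: d²=25 ≤ ρ²=39; F_rep = 31·(0,-5)/25² = (0.0000,-0.2480)
o3: d²=164 > ρ²=39 → inactive
F = F_att + ΣF_rep = (10.5000,-3.2480)
p' = p + 1/10·F = (5.0500,-10.3248)

Fx=10.5000 Fy=-3.2480 x'=5.0500 y'=-10.3248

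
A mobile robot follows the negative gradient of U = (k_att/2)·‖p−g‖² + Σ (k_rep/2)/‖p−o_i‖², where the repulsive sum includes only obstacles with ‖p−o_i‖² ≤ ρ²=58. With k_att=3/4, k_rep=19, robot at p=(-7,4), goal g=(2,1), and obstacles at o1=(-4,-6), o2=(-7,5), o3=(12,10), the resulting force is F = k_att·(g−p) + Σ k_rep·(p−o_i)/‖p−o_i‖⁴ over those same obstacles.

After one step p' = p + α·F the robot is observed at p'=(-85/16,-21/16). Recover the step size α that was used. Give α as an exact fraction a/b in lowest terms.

F_att = 3/4·(g−p) = 3/4·(9,-3) = (6.7500,-2.2500)
o1: d²=109 > ρ²=58 → inactive
o2: d²=1 ≤ ρ²=58; F_rep = 19·(0,-1)/1² = (0.0000,-19.0000)
o3: d²=397 > ρ²=58 → inactive
F = F_att + ΣF_rep = (6.7500,-21.2500)
Δp = p'−p = (1.6875,-5.3125); α = Δx/Fx = (27/16) / (27/4) = 1/4
check: Δy/Fy = (-85/16) / (-85/4) = 1/4 ✓

α = 1/4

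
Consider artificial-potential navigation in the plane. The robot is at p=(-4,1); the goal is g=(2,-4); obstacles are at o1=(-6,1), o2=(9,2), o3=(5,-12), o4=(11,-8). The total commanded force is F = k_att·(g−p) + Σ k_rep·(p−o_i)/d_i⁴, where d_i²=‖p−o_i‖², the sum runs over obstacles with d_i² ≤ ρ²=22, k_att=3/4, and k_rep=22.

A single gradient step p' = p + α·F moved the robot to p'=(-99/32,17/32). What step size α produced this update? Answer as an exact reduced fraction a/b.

F_att = 3/4·(g−p) = 3/4·(6,-5) = (4.5000,-3.7500)
o1: d²=4 ≤ ρ²=22; F_rep = 22·(2,0)/4² = (2.7500,0.0000)
o2: d²=170 > ρ²=22 → inactive
o3: d²=250 > ρ²=22 → inactive
o4: d²=306 > ρ²=22 → inactive
F = F_att + ΣF_rep = (7.2500,-3.7500)
Δp = p'−p = (0.9062,-0.4688); α = Δx/Fx = (29/32) / (29/4) = 1/8
check: Δy/Fy = (-15/32) / (-15/4) = 1/8 ✓

α = 1/8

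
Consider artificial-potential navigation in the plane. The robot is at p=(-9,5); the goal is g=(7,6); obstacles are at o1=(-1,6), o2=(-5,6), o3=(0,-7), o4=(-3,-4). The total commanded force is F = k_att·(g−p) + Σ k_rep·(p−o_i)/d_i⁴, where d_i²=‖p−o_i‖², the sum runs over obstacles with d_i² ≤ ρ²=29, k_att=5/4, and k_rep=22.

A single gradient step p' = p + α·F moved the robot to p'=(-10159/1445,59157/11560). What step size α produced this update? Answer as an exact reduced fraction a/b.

F_att = 5/4·(g−p) = 5/4·(16,1) = (20.0000,1.2500)
o1: d²=65 > ρ²=29 → inactive
o2: d²=17 ≤ ρ²=29; F_rep = 22·(-4,-1)/17² = (-0.3045,-0.0761)
o3: d²=225 > ρ²=29 → inactive
o4: d²=117 > ρ²=29 → inactive
F = F_att + ΣF_rep = (19.6955,1.1739)
Δp = p'−p = (1.9696,0.1174); α = Δx/Fx = (2846/1445) / (5692/289) = 1/10
check: Δy/Fy = (1357/11560) / (1357/1156) = 1/10 ✓

α = 1/10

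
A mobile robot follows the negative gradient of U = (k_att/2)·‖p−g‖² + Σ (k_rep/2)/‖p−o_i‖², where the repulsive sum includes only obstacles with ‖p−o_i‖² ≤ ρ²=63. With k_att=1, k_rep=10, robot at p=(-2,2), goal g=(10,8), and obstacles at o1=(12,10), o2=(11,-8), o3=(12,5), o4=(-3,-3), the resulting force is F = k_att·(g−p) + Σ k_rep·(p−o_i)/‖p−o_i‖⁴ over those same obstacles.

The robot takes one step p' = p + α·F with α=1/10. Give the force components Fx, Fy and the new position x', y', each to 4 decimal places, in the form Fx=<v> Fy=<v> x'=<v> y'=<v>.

Fx=12.0148 Fy=6.0740 x'=-0.7985 y'=2.6074

F_att = 1·(g−p) = 1·(12,6) = (12.0000,6.0000)
o1: d²=260 > ρ²=63 → inactive
o2: d²=269 > ρ²=63 → inactive
o3: d²=205 > ρ²=63 → inactive
o4: d²=26 ≤ ρ²=63; F_rep = 10·(1,5)/26² = (0.0148,0.0740)
F = F_att + ΣF_rep = (12.0148,6.0740)
p' = p + 1/10·F = (-0.7985,2.6074)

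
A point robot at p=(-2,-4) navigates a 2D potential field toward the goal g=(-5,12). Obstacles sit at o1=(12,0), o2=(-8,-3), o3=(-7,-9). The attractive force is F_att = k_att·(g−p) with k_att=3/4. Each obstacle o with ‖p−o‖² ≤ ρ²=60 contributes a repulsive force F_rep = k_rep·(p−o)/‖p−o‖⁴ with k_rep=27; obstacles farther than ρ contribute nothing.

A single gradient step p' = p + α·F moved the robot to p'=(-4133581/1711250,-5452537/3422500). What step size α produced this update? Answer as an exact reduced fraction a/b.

F_att = 3/4·(g−p) = 3/4·(-3,16) = (-2.2500,12.0000)
o1: d²=212 > ρ²=60 → inactive
o2: d²=37 ≤ ρ²=60; F_rep = 27·(6,-1)/37² = (0.1183,-0.0197)
o3: d²=50 ≤ ρ²=60; F_rep = 27·(5,5)/50² = (0.0540,0.0540)
F = F_att + ΣF_rep = (-2.0777,12.0343)
Δp = p'−p = (-0.4155,2.4069); α = Δx/Fx = (-711081/1711250) / (-711081/342250) = 1/5
check: Δy/Fy = (8237463/3422500) / (8237463/684500) = 1/5 ✓

α = 1/5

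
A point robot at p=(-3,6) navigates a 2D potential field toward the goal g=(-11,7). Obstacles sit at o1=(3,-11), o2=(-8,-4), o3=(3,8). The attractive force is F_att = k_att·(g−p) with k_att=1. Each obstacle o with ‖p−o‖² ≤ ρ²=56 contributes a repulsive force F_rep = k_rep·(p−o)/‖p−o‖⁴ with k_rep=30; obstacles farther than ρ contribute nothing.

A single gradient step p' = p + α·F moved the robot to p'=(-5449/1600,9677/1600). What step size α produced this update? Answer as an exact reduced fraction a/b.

F_att = 1·(g−p) = 1·(-8,1) = (-8.0000,1.0000)
o1: d²=325 > ρ²=56 → inactive
o2: d²=125 > ρ²=56 → inactive
o3: d²=40 ≤ ρ²=56; F_rep = 30·(-6,-2)/40² = (-0.1125,-0.0375)
F = F_att + ΣF_rep = (-8.1125,0.9625)
Δp = p'−p = (-0.4056,0.0481); α = Δx/Fx = (-649/1600) / (-649/80) = 1/20
check: Δy/Fy = (77/1600) / (77/80) = 1/20 ✓

α = 1/20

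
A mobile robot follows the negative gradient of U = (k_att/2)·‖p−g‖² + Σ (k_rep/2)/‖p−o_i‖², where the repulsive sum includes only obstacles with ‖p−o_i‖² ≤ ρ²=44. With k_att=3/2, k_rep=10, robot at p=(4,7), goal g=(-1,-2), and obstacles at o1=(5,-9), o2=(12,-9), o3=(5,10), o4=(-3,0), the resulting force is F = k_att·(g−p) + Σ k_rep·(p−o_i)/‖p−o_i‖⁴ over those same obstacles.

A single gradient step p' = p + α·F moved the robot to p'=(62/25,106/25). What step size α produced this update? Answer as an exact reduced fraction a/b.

F_att = 3/2·(g−p) = 3/2·(-5,-9) = (-7.5000,-13.5000)
o1: d²=257 > ρ²=44 → inactive
o2: d²=320 > ρ²=44 → inactive
o3: d²=10 ≤ ρ²=44; F_rep = 10·(-1,-3)/10² = (-0.1000,-0.3000)
o4: d²=98 > ρ²=44 → inactive
F = F_att + ΣF_rep = (-7.6000,-13.8000)
Δp = p'−p = (-1.5200,-2.7600); α = Δx/Fx = (-38/25) / (-38/5) = 1/5
check: Δy/Fy = (-69/25) / (-69/5) = 1/5 ✓

α = 1/5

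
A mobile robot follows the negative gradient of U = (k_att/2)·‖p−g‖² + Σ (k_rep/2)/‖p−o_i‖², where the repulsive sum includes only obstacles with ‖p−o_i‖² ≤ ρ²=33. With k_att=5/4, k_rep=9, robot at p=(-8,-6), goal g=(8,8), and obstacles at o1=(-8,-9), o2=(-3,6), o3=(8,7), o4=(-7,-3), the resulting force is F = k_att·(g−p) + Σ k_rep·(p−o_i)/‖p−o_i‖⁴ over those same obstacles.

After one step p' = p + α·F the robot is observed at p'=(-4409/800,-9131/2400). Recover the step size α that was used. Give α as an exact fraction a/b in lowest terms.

α = 1/8

F_att = 5/4·(g−p) = 5/4·(16,14) = (20.0000,17.5000)
o1: d²=9 ≤ ρ²=33; F_rep = 9·(0,3)/9² = (0.0000,0.3333)
o2: d²=169 > ρ²=33 → inactive
o3: d²=425 > ρ²=33 → inactive
o4: d²=10 ≤ ρ²=33; F_rep = 9·(-1,-3)/10² = (-0.0900,-0.2700)
F = F_att + ΣF_rep = (19.9100,17.5633)
Δp = p'−p = (2.4888,2.1954); α = Δx/Fx = (1991/800) / (1991/100) = 1/8
check: Δy/Fy = (5269/2400) / (5269/300) = 1/8 ✓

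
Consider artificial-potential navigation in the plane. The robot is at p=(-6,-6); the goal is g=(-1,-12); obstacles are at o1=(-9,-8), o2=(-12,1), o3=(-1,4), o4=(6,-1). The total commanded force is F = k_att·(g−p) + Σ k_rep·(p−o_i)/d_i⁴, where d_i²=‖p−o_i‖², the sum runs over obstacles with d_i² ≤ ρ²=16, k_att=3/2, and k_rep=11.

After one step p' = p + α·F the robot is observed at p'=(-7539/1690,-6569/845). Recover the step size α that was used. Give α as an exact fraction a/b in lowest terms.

F_att = 3/2·(g−p) = 3/2·(5,-6) = (7.5000,-9.0000)
o1: d²=13 ≤ ρ²=16; F_rep = 11·(3,2)/13² = (0.1953,0.1302)
o2: d²=85 > ρ²=16 → inactive
o3: d²=125 > ρ²=16 → inactive
o4: d²=169 > ρ²=16 → inactive
F = F_att + ΣF_rep = (7.6953,-8.8698)
Δp = p'−p = (1.5391,-1.7740); α = Δx/Fx = (2601/1690) / (2601/338) = 1/5
check: Δy/Fy = (-1499/845) / (-1499/169) = 1/5 ✓

α = 1/5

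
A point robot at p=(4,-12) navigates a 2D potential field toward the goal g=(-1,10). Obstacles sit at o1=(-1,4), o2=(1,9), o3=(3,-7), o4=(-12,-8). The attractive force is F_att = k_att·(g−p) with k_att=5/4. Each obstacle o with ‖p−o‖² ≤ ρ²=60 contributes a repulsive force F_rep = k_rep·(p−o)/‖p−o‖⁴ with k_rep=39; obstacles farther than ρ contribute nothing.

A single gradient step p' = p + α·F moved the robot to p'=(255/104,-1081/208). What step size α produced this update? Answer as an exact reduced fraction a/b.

α = 1/4

F_att = 5/4·(g−p) = 5/4·(-5,22) = (-6.2500,27.5000)
o1: d²=281 > ρ²=60 → inactive
o2: d²=450 > ρ²=60 → inactive
o3: d²=26 ≤ ρ²=60; F_rep = 39·(1,-5)/26² = (0.0577,-0.2885)
o4: d²=272 > ρ²=60 → inactive
F = F_att + ΣF_rep = (-6.1923,27.2115)
Δp = p'−p = (-1.5481,6.8029); α = Δx/Fx = (-161/104) / (-161/26) = 1/4
check: Δy/Fy = (1415/208) / (1415/52) = 1/4 ✓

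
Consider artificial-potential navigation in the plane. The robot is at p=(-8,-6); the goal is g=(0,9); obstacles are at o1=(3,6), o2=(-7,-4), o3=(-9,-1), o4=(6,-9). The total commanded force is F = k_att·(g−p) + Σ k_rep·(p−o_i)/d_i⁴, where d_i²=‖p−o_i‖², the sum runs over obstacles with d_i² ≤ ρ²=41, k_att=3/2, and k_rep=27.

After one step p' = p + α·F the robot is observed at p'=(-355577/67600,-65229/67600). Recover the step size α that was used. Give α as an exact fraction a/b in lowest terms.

α = 1/4

F_att = 3/2·(g−p) = 3/2·(8,15) = (12.0000,22.5000)
o1: d²=265 > ρ²=41 → inactive
o2: d²=5 ≤ ρ²=41; F_rep = 27·(-1,-2)/5² = (-1.0800,-2.1600)
o3: d²=26 ≤ ρ²=41; F_rep = 27·(1,-5)/26² = (0.0399,-0.1997)
o4: d²=205 > ρ²=41 → inactive
F = F_att + ΣF_rep = (10.9599,20.1403)
Δp = p'−p = (2.7400,5.0351); α = Δx/Fx = (185223/67600) / (185223/16900) = 1/4
check: Δy/Fy = (340371/67600) / (340371/16900) = 1/4 ✓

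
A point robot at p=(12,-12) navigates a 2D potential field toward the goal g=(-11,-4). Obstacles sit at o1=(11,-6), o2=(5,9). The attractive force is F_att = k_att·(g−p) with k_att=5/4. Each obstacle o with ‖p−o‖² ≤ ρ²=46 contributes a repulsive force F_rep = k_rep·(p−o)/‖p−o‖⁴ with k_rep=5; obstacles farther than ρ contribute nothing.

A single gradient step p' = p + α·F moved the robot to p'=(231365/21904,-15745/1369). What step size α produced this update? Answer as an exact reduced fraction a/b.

α = 1/20

F_att = 5/4·(g−p) = 5/4·(-23,8) = (-28.7500,10.0000)
o1: d²=37 ≤ ρ²=46; F_rep = 5·(1,-6)/37² = (0.0037,-0.0219)
o2: d²=490 > ρ²=46 → inactive
F = F_att + ΣF_rep = (-28.7463,9.9781)
Δp = p'−p = (-1.4373,0.4989); α = Δx/Fx = (-31483/21904) / (-157415/5476) = 1/20
check: Δy/Fy = (683/1369) / (13660/1369) = 1/20 ✓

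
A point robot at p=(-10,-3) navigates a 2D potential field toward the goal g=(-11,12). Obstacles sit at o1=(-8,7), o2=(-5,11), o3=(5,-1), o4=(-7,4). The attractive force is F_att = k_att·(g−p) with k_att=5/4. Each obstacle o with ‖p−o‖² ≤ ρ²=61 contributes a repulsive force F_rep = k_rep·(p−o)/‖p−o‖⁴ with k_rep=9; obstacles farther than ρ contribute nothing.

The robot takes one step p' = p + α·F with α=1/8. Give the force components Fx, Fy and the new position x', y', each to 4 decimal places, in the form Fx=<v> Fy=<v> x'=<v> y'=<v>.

Fx=-1.2580 Fy=18.7313 x'=-10.1573 y'=-0.6586

F_att = 5/4·(g−p) = 5/4·(-1,15) = (-1.2500,18.7500)
o1: d²=104 > ρ²=61 → inactive
o2: d²=221 > ρ²=61 → inactive
o3: d²=229 > ρ²=61 → inactive
o4: d²=58 ≤ ρ²=61; F_rep = 9·(-3,-7)/58² = (-0.0080,-0.0187)
F = F_att + ΣF_rep = (-1.2580,18.7313)
p' = p + 1/8·F = (-10.1573,-0.6586)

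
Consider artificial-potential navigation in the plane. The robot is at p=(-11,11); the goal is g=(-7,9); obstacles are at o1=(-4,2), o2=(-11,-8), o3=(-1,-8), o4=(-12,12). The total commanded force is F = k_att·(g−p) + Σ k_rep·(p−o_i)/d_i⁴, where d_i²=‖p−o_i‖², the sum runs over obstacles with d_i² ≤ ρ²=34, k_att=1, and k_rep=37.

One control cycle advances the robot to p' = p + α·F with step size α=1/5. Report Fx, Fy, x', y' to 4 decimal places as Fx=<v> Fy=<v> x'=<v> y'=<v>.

Fx=13.2500 Fy=-11.2500 x'=-8.3500 y'=8.7500

F_att = 1·(g−p) = 1·(4,-2) = (4.0000,-2.0000)
o1: d²=130 > ρ²=34 → inactive
o2: d²=361 > ρ²=34 → inactive
o3: d²=461 > ρ²=34 → inactive
o4: d²=2 ≤ ρ²=34; F_rep = 37·(1,-1)/2² = (9.2500,-9.2500)
F = F_att + ΣF_rep = (13.2500,-11.2500)
p' = p + 1/5·F = (-8.3500,8.7500)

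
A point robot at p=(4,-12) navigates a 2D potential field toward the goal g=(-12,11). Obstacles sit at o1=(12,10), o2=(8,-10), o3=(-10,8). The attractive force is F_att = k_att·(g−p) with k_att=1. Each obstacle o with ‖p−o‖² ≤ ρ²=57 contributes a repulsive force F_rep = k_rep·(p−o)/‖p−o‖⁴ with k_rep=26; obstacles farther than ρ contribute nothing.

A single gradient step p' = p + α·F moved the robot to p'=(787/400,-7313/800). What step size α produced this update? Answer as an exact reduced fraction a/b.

F_att = 1·(g−p) = 1·(-16,23) = (-16.0000,23.0000)
o1: d²=548 > ρ²=57 → inactive
o2: d²=20 ≤ ρ²=57; F_rep = 26·(-4,-2)/20² = (-0.2600,-0.1300)
o3: d²=596 > ρ²=57 → inactive
F = F_att + ΣF_rep = (-16.2600,22.8700)
Δp = p'−p = (-2.0325,2.8588); α = Δx/Fx = (-813/400) / (-813/50) = 1/8
check: Δy/Fy = (2287/800) / (2287/100) = 1/8 ✓

α = 1/8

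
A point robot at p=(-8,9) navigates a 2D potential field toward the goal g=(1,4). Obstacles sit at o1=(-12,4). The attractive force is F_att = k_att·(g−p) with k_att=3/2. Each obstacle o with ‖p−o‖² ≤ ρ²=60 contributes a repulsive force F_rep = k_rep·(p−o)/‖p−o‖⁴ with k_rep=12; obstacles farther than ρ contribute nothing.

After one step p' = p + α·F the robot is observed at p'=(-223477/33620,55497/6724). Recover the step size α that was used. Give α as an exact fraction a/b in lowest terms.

α = 1/10

F_att = 3/2·(g−p) = 3/2·(9,-5) = (13.5000,-7.5000)
o1: d²=41 ≤ ρ²=60; F_rep = 12·(4,5)/41² = (0.0286,0.0357)
F = F_att + ΣF_rep = (13.5286,-7.4643)
Δp = p'−p = (1.3529,-0.7464); α = Δx/Fx = (45483/33620) / (45483/3362) = 1/10
check: Δy/Fy = (-5019/6724) / (-25095/3362) = 1/10 ✓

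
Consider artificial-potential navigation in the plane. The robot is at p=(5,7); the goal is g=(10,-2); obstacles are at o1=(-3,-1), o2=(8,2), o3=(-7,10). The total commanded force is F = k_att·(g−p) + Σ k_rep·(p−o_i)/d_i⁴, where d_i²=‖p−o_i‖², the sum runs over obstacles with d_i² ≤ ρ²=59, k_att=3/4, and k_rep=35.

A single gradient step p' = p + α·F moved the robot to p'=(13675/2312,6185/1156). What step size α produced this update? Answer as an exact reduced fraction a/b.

F_att = 3/4·(g−p) = 3/4·(5,-9) = (3.7500,-6.7500)
o1: d²=128 > ρ²=59 → inactive
o2: d²=34 ≤ ρ²=59; F_rep = 35·(-3,5)/34² = (-0.0908,0.1514)
o3: d²=153 > ρ²=59 → inactive
F = F_att + ΣF_rep = (3.6592,-6.5986)
Δp = p'−p = (0.9148,-1.6497); α = Δx/Fx = (2115/2312) / (2115/578) = 1/4
check: Δy/Fy = (-1907/1156) / (-1907/289) = 1/4 ✓

α = 1/4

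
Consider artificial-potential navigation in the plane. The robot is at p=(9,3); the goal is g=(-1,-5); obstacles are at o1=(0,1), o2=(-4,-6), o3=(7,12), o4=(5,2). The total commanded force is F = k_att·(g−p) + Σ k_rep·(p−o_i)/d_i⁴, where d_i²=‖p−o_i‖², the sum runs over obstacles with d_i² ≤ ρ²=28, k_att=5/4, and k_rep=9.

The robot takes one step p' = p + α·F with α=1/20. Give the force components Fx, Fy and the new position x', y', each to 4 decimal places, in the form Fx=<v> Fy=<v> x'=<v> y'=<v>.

F_att = 5/4·(g−p) = 5/4·(-10,-8) = (-12.5000,-10.0000)
o1: d²=85 > ρ²=28 → inactive
o2: d²=250 > ρ²=28 → inactive
o3: d²=85 > ρ²=28 → inactive
o4: d²=17 ≤ ρ²=28; F_rep = 9·(4,1)/17² = (0.1246,0.0311)
F = F_att + ΣF_rep = (-12.3754,-9.9689)
p' = p + 1/20·F = (8.3812,2.5016)

Fx=-12.3754 Fy=-9.9689 x'=8.3812 y'=2.5016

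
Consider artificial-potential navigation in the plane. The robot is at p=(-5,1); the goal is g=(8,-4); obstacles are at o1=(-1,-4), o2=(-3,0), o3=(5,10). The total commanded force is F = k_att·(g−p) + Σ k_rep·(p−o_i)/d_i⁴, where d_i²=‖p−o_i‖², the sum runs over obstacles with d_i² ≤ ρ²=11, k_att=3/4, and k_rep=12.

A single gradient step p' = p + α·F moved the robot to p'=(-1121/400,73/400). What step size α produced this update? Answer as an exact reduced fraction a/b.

F_att = 3/4·(g−p) = 3/4·(13,-5) = (9.7500,-3.7500)
o1: d²=41 > ρ²=11 → inactive
o2: d²=5 ≤ ρ²=11; F_rep = 12·(-2,1)/5² = (-0.9600,0.4800)
o3: d²=181 > ρ²=11 → inactive
F = F_att + ΣF_rep = (8.7900,-3.2700)
Δp = p'−p = (2.1975,-0.8175); α = Δx/Fx = (879/400) / (879/100) = 1/4
check: Δy/Fy = (-327/400) / (-327/100) = 1/4 ✓

α = 1/4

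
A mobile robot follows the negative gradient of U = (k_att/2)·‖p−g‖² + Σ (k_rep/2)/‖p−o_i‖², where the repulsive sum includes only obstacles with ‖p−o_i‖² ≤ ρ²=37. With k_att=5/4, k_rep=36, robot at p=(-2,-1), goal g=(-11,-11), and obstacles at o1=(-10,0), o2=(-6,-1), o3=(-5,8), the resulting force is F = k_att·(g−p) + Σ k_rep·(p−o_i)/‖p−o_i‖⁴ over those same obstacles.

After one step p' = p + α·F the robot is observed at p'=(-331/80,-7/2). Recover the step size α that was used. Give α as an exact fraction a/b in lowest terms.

α = 1/5

F_att = 5/4·(g−p) = 5/4·(-9,-10) = (-11.2500,-12.5000)
o1: d²=65 > ρ²=37 → inactive
o2: d²=16 ≤ ρ²=37; F_rep = 36·(4,0)/16² = (0.5625,0.0000)
o3: d²=90 > ρ²=37 → inactive
F = F_att + ΣF_rep = (-10.6875,-12.5000)
Δp = p'−p = (-2.1375,-2.5000); α = Δx/Fx = (-171/80) / (-171/16) = 1/5
check: Δy/Fy = (-5/2) / (-25/2) = 1/5 ✓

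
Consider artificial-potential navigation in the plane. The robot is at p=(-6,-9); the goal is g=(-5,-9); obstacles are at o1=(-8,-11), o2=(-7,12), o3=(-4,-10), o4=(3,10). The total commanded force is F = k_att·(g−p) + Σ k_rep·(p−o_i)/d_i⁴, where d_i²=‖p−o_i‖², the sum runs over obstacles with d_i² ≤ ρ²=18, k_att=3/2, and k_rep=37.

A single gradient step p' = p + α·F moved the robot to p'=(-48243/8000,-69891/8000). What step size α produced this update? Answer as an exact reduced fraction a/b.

α = 1/10

F_att = 3/2·(g−p) = 3/2·(1,0) = (1.5000,0.0000)
o1: d²=8 ≤ ρ²=18; F_rep = 37·(2,2)/8² = (1.1562,1.1562)
o2: d²=442 > ρ²=18 → inactive
o3: d²=5 ≤ ρ²=18; F_rep = 37·(-2,1)/5² = (-2.9600,1.4800)
o4: d²=442 > ρ²=18 → inactive
F = F_att + ΣF_rep = (-0.3038,2.6362)
Δp = p'−p = (-0.0304,0.2636); α = Δx/Fx = (-243/8000) / (-243/800) = 1/10
check: Δy/Fy = (2109/8000) / (2109/800) = 1/10 ✓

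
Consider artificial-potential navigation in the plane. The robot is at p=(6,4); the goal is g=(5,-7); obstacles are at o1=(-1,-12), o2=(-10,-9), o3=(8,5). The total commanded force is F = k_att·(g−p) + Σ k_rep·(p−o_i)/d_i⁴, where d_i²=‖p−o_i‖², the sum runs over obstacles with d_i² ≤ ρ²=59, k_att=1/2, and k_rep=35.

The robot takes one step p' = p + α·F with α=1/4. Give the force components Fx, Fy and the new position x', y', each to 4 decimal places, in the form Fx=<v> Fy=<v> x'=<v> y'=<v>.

Fx=-3.3000 Fy=-6.9000 x'=5.1750 y'=2.2750

F_att = 1/2·(g−p) = 1/2·(-1,-11) = (-0.5000,-5.5000)
o1: d²=305 > ρ²=59 → inactive
o2: d²=425 > ρ²=59 → inactive
o3: d²=5 ≤ ρ²=59; F_rep = 35·(-2,-1)/5² = (-2.8000,-1.4000)
F = F_att + ΣF_rep = (-3.3000,-6.9000)
p' = p + 1/4·F = (5.1750,2.2750)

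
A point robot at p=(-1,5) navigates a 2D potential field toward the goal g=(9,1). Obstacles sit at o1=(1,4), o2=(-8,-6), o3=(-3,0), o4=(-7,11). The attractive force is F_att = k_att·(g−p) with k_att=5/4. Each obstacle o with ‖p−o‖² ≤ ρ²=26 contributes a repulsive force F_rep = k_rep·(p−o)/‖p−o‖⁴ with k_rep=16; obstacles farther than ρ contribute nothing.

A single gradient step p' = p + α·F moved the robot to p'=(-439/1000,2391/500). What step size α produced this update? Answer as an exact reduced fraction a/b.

α = 1/20

F_att = 5/4·(g−p) = 5/4·(10,-4) = (12.5000,-5.0000)
o1: d²=5 ≤ ρ²=26; F_rep = 16·(-2,1)/5² = (-1.2800,0.6400)
o2: d²=170 > ρ²=26 → inactive
o3: d²=29 > ρ²=26 → inactive
o4: d²=72 > ρ²=26 → inactive
F = F_att + ΣF_rep = (11.2200,-4.3600)
Δp = p'−p = (0.5610,-0.2180); α = Δx/Fx = (561/1000) / (561/50) = 1/20
check: Δy/Fy = (-109/500) / (-109/25) = 1/20 ✓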